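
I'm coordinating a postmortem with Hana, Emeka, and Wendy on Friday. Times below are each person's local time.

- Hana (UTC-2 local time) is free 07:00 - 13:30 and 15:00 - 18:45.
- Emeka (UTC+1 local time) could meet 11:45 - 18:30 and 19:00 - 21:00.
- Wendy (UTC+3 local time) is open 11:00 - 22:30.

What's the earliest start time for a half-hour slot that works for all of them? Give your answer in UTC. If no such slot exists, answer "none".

10:45

Hana in UTC: 09:00-15:30, 17:00-20:45 (add 2h to convert from UTC-2).
Emeka in UTC: 10:45-17:30, 18:00-20:00 (subtract 1h to convert from UTC+1).
Wendy in UTC: 08:00-19:30 (subtract 3h to convert from UTC+3).
Hana ∩ Emeka: 10:45-15:30, 17:00-17:30, 18:00-20:00.
Hana ∩ Emeka ∩ Wendy: 10:45-15:30, 17:00-17:30, 18:00-19:30.
Those are the intersection windows.
The first common window of at least 30 minutes is 10:45-15:30, so the earliest start is 10:45.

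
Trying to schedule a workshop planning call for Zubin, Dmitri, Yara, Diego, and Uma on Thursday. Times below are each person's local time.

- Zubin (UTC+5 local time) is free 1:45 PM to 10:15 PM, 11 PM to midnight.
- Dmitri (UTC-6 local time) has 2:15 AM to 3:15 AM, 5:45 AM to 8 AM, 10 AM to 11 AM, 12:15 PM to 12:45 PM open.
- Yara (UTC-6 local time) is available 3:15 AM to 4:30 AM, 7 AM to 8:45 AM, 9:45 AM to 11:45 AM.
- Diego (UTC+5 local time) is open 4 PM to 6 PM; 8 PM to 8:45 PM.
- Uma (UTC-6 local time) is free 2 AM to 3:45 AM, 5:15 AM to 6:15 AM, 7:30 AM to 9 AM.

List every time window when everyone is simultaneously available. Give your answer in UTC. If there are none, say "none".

Zubin in UTC: 08:45-17:15, 18:00-19:00 (subtract 5h to convert from UTC+5).
Dmitri in UTC: 08:15-09:15, 11:45-14:00, 16:00-17:00, 18:15-18:45 (add 6h to convert from UTC-6).
Yara in UTC: 09:15-10:30, 13:00-14:45, 15:45-17:45 (add 6h to convert from UTC-6).
Diego in UTC: 11:00-13:00, 15:00-15:45 (subtract 5h to convert from UTC+5).
Uma in UTC: 08:00-09:45, 11:15-12:15, 13:30-15:00 (add 6h to convert from UTC-6).
Zubin ∩ Dmitri: 08:45-09:15, 11:45-14:00, 16:00-17:00, 18:15-18:45.
Zubin ∩ Dmitri ∩ Yara: 13:00-14:00, 16:00-17:00.
Zubin ∩ Dmitri ∩ Yara ∩ Diego: ∅.
Zubin ∩ Dmitri ∩ Yara ∩ Diego ∩ Uma: ∅.
There is no time when everyone is free.

none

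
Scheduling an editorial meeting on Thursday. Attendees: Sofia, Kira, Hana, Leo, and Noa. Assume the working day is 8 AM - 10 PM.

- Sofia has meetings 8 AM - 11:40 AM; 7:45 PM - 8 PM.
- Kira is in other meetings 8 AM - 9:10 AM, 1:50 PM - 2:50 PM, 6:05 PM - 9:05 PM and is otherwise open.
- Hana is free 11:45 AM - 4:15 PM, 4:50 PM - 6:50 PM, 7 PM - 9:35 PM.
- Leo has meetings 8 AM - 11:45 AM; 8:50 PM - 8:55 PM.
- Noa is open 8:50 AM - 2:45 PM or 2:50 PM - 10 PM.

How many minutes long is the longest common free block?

Sofia free: 11:40-19:45, 20:00-22:00 (invert busy blocks within the working day).
Kira free: 09:10-13:50, 14:50-18:05, 21:05-22:00 (invert busy blocks within the working day).
Hana free: 11:45-16:15, 16:50-18:50, 19:00-21:35.
Leo free: 11:45-20:50, 20:55-22:00 (invert busy blocks within the working day).
Noa free: 08:50-14:45, 14:50-22:00.
Sofia ∩ Kira: 11:40-13:50, 14:50-18:05, 21:05-22:00.
Sofia ∩ Kira ∩ Hana: 11:45-13:50, 14:50-16:15, 16:50-18:05, 21:05-21:35.
Sofia ∩ Kira ∩ Hana ∩ Leo: 11:45-13:50, 14:50-16:15, 16:50-18:05, 21:05-21:35.
Sofia ∩ Kira ∩ Hana ∩ Leo ∩ Noa: 11:45-13:50, 14:50-16:15, 16:50-18:05, 21:05-21:35.
The longest is 11:45-13:50 at 125 minutes.

125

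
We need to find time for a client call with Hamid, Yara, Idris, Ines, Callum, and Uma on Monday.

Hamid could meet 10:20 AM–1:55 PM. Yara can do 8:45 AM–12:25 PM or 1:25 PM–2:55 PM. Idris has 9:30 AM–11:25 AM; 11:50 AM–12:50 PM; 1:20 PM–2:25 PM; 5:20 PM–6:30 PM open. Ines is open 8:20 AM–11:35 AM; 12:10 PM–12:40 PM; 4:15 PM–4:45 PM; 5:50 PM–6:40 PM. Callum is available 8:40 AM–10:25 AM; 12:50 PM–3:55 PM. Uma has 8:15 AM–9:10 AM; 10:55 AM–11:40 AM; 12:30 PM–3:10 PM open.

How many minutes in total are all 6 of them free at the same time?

Hamid ∩ Yara: 10:20-12:25, 13:25-13:55.
Hamid ∩ Yara ∩ Idris: 10:20-11:25, 11:50-12:25, 13:25-13:55.
Hamid ∩ Yara ∩ Idris ∩ Ines: 10:20-11:25, 12:10-12:25.
Hamid ∩ Yara ∩ Idris ∩ Ines ∩ Callum: 10:20-10:25.
Hamid ∩ Yara ∩ Idris ∩ Ines ∩ Callum ∩ Uma: ∅.
There is no time when everyone is free.
There is no common window, so the total is 0 minutes.

0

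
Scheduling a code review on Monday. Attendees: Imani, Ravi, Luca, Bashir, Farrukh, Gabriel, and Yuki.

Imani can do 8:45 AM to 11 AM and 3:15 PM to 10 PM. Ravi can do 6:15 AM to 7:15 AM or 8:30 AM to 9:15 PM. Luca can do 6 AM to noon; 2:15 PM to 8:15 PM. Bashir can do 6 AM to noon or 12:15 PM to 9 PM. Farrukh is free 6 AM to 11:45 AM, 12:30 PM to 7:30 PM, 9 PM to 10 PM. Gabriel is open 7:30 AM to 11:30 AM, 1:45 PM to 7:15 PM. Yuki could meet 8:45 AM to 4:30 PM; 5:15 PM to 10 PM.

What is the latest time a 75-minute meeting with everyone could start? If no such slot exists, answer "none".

18:00

Imani ∩ Ravi: 08:45-11:00, 15:15-21:15.
Imani ∩ Ravi ∩ Luca: 08:45-11:00, 15:15-20:15.
Imani ∩ Ravi ∩ Luca ∩ Bashir: 08:45-11:00, 15:15-20:15.
Imani ∩ Ravi ∩ Luca ∩ Bashir ∩ Farrukh: 08:45-11:00, 15:15-19:30.
Imani ∩ Ravi ∩ Luca ∩ Bashir ∩ Farrukh ∩ Gabriel: 08:45-11:00, 15:15-19:15.
Imani ∩ Ravi ∩ Luca ∩ Bashir ∩ Farrukh ∩ Gabriel ∩ Yuki: 08:45-11:00, 15:15-16:30, 17:15-19:15.
The last common window of at least 75 minutes is 17:15-19:15; a 75-minute meeting can start as late as 18:00 and still end by 19:15.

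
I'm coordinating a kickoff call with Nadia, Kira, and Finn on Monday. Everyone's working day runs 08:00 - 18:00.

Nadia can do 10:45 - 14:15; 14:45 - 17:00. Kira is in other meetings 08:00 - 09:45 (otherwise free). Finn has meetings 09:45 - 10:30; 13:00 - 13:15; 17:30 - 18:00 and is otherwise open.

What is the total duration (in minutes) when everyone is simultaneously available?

Nadia free: 10:45-14:15, 14:45-17:00.
Kira free: 09:45-18:00 (invert busy blocks within the working day).
Finn free: 08:00-09:45, 10:30-13:00, 13:15-17:30 (invert busy blocks within the working day).
Nadia ∩ Kira: 10:45-14:15, 14:45-17:00.
Nadia ∩ Kira ∩ Finn: 10:45-13:00, 13:15-14:15, 14:45-17:00.
So the common availability across everyone is 10:45-13:00, 13:15-14:15, 14:45-17:00.
Summing the common windows: 135 + 60 + 135 = 330 minutes.

330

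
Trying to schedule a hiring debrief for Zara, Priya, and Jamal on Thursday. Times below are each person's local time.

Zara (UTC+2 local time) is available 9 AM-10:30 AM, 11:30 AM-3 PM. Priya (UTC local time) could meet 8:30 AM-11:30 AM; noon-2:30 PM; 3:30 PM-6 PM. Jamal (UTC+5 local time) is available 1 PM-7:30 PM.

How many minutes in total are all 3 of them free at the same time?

180

Zara in UTC: 07:00-08:30, 09:30-13:00 (subtract 2h to convert from UTC+2).
Priya in UTC: 08:30-11:30, 12:00-14:30, 15:30-18:00.
Jamal in UTC: 08:00-14:30 (subtract 5h to convert from UTC+5).
Zara ∩ Priya: 09:30-11:30, 12:00-13:00.
Zara ∩ Priya ∩ Jamal: 09:30-11:30, 12:00-13:00.
Summing the common windows: 120 + 60 = 180 minutes.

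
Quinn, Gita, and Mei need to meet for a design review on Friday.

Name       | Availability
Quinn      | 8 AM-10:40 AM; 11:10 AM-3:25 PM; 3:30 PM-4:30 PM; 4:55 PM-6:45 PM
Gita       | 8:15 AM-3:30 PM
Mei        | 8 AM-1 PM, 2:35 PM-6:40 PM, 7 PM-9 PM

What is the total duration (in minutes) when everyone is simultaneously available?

Quinn ∩ Gita: 08:15-10:40, 11:10-15:25.
Quinn ∩ Gita ∩ Mei: 08:15-10:40, 11:10-13:00, 14:35-15:25.
Those are the intersection windows.
Summing the common windows: 145 + 110 + 50 = 305 minutes.

305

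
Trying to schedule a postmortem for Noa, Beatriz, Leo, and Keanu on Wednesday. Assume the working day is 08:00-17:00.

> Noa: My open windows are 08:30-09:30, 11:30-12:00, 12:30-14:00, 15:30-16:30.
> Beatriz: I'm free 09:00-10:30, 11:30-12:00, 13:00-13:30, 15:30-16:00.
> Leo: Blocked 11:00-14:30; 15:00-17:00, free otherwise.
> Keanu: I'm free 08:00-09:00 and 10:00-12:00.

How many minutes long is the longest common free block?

Noa free: 08:30-09:30, 11:30-12:00, 12:30-14:00, 15:30-16:30.
Beatriz free: 09:00-10:30, 11:30-12:00, 13:00-13:30, 15:30-16:00.
Leo free: 08:00-11:00, 14:30-15:00 (invert busy blocks within the working day).
Keanu free: 08:00-09:00, 10:00-12:00.
Noa ∩ Beatriz: 09:00-09:30, 11:30-12:00, 13:00-13:30, 15:30-16:00.
Noa ∩ Beatriz ∩ Leo: 09:00-09:30.
Noa ∩ Beatriz ∩ Leo ∩ Keanu: ∅.
There is no time when everyone is free.
No common window exists, so the longest block is 0 minutes.

0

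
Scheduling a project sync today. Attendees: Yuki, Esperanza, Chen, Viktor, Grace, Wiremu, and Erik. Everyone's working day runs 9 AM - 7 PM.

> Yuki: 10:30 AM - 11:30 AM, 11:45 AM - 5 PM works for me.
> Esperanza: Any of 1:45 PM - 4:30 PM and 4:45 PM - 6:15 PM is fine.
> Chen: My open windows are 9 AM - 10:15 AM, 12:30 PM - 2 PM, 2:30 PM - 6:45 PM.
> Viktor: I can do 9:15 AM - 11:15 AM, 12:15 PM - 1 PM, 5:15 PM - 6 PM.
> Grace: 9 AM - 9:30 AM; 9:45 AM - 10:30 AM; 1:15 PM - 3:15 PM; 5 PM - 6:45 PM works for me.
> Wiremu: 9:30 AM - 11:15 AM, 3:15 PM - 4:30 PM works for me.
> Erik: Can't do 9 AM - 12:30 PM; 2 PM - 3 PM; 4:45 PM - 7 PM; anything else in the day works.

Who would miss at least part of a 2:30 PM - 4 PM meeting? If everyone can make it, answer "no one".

Erik, Grace, Viktor, Wiremu

Yuki free: 10:30-11:30, 11:45-17:00.
Esperanza free: 13:45-16:30, 16:45-18:15.
Chen free: 09:00-10:15, 12:30-14:00, 14:30-18:45.
Viktor free: 09:15-11:15, 12:15-13:00, 17:15-18:00.
Grace free: 09:00-09:30, 09:45-10:30, 13:15-15:15, 17:00-18:45.
Wiremu free: 09:30-11:15, 15:15-16:30.
Erik free: 12:30-14:00, 15:00-16:45 (invert busy blocks within the working day).
Yuki: free for 14:30-16:00. Esperanza: free for 14:30-16:00. Chen: free for 14:30-16:00. Viktor: not fully free for 14:30-16:00. Grace: not fully free for 14:30-16:00. Wiremu: not fully free for 14:30-16:00. Erik: not fully free for 14:30-16:00.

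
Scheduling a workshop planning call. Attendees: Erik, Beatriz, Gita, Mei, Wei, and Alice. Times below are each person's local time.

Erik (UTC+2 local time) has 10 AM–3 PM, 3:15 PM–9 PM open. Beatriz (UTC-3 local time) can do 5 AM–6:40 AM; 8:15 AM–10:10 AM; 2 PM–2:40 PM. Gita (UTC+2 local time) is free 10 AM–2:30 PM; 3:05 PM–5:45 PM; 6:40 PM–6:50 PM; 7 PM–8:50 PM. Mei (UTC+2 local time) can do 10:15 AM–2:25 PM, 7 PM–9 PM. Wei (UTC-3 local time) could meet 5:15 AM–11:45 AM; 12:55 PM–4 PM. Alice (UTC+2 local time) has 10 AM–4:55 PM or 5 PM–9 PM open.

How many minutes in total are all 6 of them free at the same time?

Erik in UTC: 08:00-13:00, 13:15-19:00 (subtract 2h to convert from UTC+2).
Beatriz in UTC: 08:00-09:40, 11:15-13:10, 17:00-17:40 (add 3h to convert from UTC-3).
Gita in UTC: 08:00-12:30, 13:05-15:45, 16:40-16:50, 17:00-18:50 (subtract 2h to convert from UTC+2).
Mei in UTC: 08:15-12:25, 17:00-19:00 (subtract 2h to convert from UTC+2).
Wei in UTC: 08:15-14:45, 15:55-19:00 (add 3h to convert from UTC-3).
Alice in UTC: 08:00-14:55, 15:00-19:00 (subtract 2h to convert from UTC+2).
Erik ∩ Beatriz: 08:00-09:40, 11:15-13:00, 17:00-17:40.
Erik ∩ Beatriz ∩ Gita: 08:00-09:40, 11:15-12:30, 17:00-17:40.
Erik ∩ Beatriz ∩ Gita ∩ Mei: 08:15-09:40, 11:15-12:25, 17:00-17:40.
Erik ∩ Beatriz ∩ Gita ∩ Mei ∩ Wei: 08:15-09:40, 11:15-12:25, 17:00-17:40.
Erik ∩ Beatriz ∩ Gita ∩ Mei ∩ Wei ∩ Alice: 08:15-09:40, 11:15-12:25, 17:00-17:40.
Summing the common windows: 85 + 70 + 40 = 195 minutes.

195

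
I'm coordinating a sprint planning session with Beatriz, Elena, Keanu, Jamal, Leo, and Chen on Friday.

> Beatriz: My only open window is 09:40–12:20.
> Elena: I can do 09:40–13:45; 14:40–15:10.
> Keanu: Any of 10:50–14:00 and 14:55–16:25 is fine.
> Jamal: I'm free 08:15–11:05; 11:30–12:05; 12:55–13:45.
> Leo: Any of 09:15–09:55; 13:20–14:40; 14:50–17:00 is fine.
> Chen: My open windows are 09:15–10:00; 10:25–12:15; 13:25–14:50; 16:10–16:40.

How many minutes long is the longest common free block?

Beatriz ∩ Elena: 09:40-12:20.
Beatriz ∩ Elena ∩ Keanu: 10:50-12:20.
Beatriz ∩ Elena ∩ Keanu ∩ Jamal: 10:50-11:05, 11:30-12:05.
Beatriz ∩ Elena ∩ Keanu ∩ Jamal ∩ Leo: ∅.
Beatriz ∩ Elena ∩ Keanu ∩ Jamal ∩ Leo ∩ Chen: ∅.
There is no time when everyone is free.
No common window exists, so the longest block is 0 minutes.

0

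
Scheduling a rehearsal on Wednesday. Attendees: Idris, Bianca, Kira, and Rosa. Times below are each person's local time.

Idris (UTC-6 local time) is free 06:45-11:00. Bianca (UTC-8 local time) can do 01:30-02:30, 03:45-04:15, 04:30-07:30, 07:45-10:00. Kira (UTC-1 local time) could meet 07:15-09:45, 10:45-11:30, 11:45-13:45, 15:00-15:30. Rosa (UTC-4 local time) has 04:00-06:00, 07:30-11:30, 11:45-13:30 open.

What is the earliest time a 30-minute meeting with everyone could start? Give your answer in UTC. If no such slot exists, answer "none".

12:45

Idris in UTC: 12:45-17:00 (add 6h to convert from UTC-6).
Bianca in UTC: 09:30-10:30, 11:45-12:15, 12:30-15:30, 15:45-18:00 (add 8h to convert from UTC-8).
Kira in UTC: 08:15-10:45, 11:45-12:30, 12:45-14:45, 16:00-16:30 (add 1h to convert from UTC-1).
Rosa in UTC: 08:00-10:00, 11:30-15:30, 15:45-17:30 (add 4h to convert from UTC-4).
Idris ∩ Bianca: 12:45-15:30, 15:45-17:00.
Idris ∩ Bianca ∩ Kira: 12:45-14:45, 16:00-16:30.
Idris ∩ Bianca ∩ Kira ∩ Rosa: 12:45-14:45, 16:00-16:30.
Those are the intersection windows.
The first common window of at least 30 minutes is 12:45-14:45, so the earliest start is 12:45.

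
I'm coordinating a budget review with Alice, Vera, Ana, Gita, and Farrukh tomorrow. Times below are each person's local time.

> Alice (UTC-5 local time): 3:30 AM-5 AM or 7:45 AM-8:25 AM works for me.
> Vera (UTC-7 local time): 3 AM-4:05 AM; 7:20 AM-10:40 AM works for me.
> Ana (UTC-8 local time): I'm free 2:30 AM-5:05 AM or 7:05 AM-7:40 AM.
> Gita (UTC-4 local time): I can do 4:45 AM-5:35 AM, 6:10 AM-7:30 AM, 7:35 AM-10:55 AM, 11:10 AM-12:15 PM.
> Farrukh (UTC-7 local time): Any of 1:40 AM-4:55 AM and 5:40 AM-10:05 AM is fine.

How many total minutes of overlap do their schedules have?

0

Alice in UTC: 08:30-10:00, 12:45-13:25 (add 5h to convert from UTC-5).
Vera in UTC: 10:00-11:05, 14:20-17:40 (add 7h to convert from UTC-7).
Ana in UTC: 10:30-13:05, 15:05-15:40 (add 8h to convert from UTC-8).
Gita in UTC: 08:45-09:35, 10:10-11:30, 11:35-14:55, 15:10-16:15 (add 4h to convert from UTC-4).
Farrukh in UTC: 08:40-11:55, 12:40-17:05 (add 7h to convert from UTC-7).
Alice ∩ Vera: ∅.
Alice ∩ Vera ∩ Ana: ∅.
Alice ∩ Vera ∩ Ana ∩ Gita: ∅.
Alice ∩ Vera ∩ Ana ∩ Gita ∩ Farrukh: ∅.
There is no time when everyone is free.
There is no common window, so the total is 0 minutes.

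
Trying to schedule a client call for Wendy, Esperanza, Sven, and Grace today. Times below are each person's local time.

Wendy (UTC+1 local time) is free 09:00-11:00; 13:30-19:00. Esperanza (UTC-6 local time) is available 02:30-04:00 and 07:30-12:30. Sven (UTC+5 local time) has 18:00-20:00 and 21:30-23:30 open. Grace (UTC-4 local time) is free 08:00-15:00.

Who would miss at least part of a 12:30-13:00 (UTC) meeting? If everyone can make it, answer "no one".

Wendy in UTC: 08:00-10:00, 12:30-18:00 (subtract 1h to convert from UTC+1).
Esperanza in UTC: 08:30-10:00, 13:30-18:30 (add 6h to convert from UTC-6).
Sven in UTC: 13:00-15:00, 16:30-18:30 (subtract 5h to convert from UTC+5).
Grace in UTC: 12:00-19:00 (add 4h to convert from UTC-4).
Wendy: free for 12:30-13:00. Esperanza: not fully free for 12:30-13:00. Sven: not fully free for 12:30-13:00. Grace: free for 12:30-13:00.

Esperanza, Sven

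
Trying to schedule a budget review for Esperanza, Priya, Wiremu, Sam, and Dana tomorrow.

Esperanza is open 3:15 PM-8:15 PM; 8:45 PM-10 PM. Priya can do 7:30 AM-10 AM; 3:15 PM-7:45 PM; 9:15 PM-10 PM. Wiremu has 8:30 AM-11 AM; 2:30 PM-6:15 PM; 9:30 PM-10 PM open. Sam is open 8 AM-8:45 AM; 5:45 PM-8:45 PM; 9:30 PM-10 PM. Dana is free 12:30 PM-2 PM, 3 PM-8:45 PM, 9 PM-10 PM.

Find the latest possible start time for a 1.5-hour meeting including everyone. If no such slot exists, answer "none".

none

Esperanza ∩ Priya: 15:15-19:45, 21:15-22:00.
Esperanza ∩ Priya ∩ Wiremu: 15:15-18:15, 21:30-22:00.
Esperanza ∩ Priya ∩ Wiremu ∩ Sam: 17:45-18:15, 21:30-22:00.
Esperanza ∩ Priya ∩ Wiremu ∩ Sam ∩ Dana: 17:45-18:15, 21:30-22:00.
So the common availability across everyone is 17:45-18:15, 21:30-22:00.
No common window is at least 90 minutes long.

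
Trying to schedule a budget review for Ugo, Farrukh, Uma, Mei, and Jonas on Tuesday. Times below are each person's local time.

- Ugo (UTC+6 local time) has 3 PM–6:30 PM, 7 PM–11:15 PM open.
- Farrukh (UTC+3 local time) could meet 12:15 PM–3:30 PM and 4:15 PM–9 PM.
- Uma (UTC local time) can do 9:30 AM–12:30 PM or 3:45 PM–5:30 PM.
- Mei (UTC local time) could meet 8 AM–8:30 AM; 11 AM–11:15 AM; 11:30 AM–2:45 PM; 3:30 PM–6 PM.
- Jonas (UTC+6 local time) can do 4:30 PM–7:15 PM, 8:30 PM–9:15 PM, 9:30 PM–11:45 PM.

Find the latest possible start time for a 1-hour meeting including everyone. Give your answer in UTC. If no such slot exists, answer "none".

Ugo in UTC: 09:00-12:30, 13:00-17:15 (subtract 6h to convert from UTC+6).
Farrukh in UTC: 09:15-12:30, 13:15-18:00 (subtract 3h to convert from UTC+3).
Uma in UTC: 09:30-12:30, 15:45-17:30.
Mei in UTC: 08:00-08:30, 11:00-11:15, 11:30-14:45, 15:30-18:00.
Jonas in UTC: 10:30-13:15, 14:30-15:15, 15:30-17:45 (subtract 6h to convert from UTC+6).
Ugo ∩ Farrukh: 09:15-12:30, 13:15-17:15.
Ugo ∩ Farrukh ∩ Uma: 09:30-12:30, 15:45-17:15.
Ugo ∩ Farrukh ∩ Uma ∩ Mei: 11:00-11:15, 11:30-12:30, 15:45-17:15.
Ugo ∩ Farrukh ∩ Uma ∩ Mei ∩ Jonas: 11:00-11:15, 11:30-12:30, 15:45-17:15.
The last common window of at least 60 minutes is 15:45-17:15; a 60-minute meeting can start as late as 16:15 and still end by 17:15.

16:15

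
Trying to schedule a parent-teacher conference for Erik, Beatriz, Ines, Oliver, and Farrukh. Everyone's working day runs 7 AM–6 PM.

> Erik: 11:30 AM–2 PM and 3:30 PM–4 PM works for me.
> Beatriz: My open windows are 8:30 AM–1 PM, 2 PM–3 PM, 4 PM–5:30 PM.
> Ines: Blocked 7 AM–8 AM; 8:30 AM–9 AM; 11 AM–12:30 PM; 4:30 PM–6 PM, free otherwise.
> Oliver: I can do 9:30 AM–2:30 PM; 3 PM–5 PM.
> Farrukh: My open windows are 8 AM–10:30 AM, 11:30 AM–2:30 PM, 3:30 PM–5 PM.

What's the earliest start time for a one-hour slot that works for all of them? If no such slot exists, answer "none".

none

Erik free: 11:30-14:00, 15:30-16:00.
Beatriz free: 08:30-13:00, 14:00-15:00, 16:00-17:30.
Ines free: 08:00-08:30, 09:00-11:00, 12:30-16:30 (invert busy blocks within the working day).
Oliver free: 09:30-14:30, 15:00-17:00.
Farrukh free: 08:00-10:30, 11:30-14:30, 15:30-17:00.
Erik ∩ Beatriz: 11:30-13:00.
Erik ∩ Beatriz ∩ Ines: 12:30-13:00.
Erik ∩ Beatriz ∩ Ines ∩ Oliver: 12:30-13:00.
Erik ∩ Beatriz ∩ Ines ∩ Oliver ∩ Farrukh: 12:30-13:00.
No common window is at least 60 minutes long.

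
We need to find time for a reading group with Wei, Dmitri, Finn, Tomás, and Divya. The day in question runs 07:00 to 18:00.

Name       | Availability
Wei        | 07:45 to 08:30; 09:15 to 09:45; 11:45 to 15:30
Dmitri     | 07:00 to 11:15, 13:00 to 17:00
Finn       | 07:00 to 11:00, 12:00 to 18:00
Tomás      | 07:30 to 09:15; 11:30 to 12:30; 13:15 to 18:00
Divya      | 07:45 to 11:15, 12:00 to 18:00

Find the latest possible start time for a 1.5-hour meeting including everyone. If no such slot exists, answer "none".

14:00

Wei ∩ Dmitri: 07:45-08:30, 09:15-09:45, 13:00-15:30.
Wei ∩ Dmitri ∩ Finn: 07:45-08:30, 09:15-09:45, 13:00-15:30.
Wei ∩ Dmitri ∩ Finn ∩ Tomás: 07:45-08:30, 13:15-15:30.
Wei ∩ Dmitri ∩ Finn ∩ Tomás ∩ Divya: 07:45-08:30, 13:15-15:30.
The last common window of at least 90 minutes is 13:15-15:30; a 90-minute meeting can start as late as 14:00 and still end by 15:30.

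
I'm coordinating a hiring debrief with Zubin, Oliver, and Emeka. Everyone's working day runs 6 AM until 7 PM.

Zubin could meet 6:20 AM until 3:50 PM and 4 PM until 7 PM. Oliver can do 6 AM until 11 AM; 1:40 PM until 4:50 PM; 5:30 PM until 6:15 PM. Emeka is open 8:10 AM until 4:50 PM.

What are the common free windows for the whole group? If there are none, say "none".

Zubin ∩ Oliver: 06:20-11:00, 13:40-15:50, 16:00-16:50, 17:30-18:15.
Zubin ∩ Oliver ∩ Emeka: 08:10-11:00, 13:40-15:50, 16:00-16:50.

08:10-11:00, 13:40-15:50, 16:00-16:50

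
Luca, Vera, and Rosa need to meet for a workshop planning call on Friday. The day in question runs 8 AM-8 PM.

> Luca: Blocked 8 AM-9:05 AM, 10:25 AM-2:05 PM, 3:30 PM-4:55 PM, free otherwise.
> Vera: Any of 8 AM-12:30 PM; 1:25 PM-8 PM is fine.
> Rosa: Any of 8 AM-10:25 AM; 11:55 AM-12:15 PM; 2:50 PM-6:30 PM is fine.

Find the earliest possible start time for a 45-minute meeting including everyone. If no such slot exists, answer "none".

09:05

Luca free: 09:05-10:25, 14:05-15:30, 16:55-20:00 (invert busy blocks within the working day).
Vera free: 08:00-12:30, 13:25-20:00.
Rosa free: 08:00-10:25, 11:55-12:15, 14:50-18:30.
Luca ∩ Vera: 09:05-10:25, 14:05-15:30, 16:55-20:00.
Luca ∩ Vera ∩ Rosa: 09:05-10:25, 14:50-15:30, 16:55-18:30.
So the common availability across everyone is 09:05-10:25, 14:50-15:30, 16:55-18:30.
The first common window of at least 45 minutes is 09:05-10:25, so the earliest start is 09:05.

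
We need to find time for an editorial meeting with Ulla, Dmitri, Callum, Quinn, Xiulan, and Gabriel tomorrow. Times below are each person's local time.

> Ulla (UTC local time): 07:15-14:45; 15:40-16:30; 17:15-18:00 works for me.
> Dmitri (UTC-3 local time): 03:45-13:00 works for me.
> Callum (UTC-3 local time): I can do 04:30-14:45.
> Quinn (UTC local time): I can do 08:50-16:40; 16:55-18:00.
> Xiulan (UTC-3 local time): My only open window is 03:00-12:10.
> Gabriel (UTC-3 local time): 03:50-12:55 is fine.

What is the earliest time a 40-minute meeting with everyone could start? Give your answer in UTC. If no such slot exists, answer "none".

08:50

Ulla in UTC: 07:15-14:45, 15:40-16:30, 17:15-18:00.
Dmitri in UTC: 06:45-16:00 (add 3h to convert from UTC-3).
Callum in UTC: 07:30-17:45 (add 3h to convert from UTC-3).
Quinn in UTC: 08:50-16:40, 16:55-18:00.
Xiulan in UTC: 06:00-15:10 (add 3h to convert from UTC-3).
Gabriel in UTC: 06:50-15:55 (add 3h to convert from UTC-3).
Ulla ∩ Dmitri: 07:15-14:45, 15:40-16:00.
Ulla ∩ Dmitri ∩ Callum: 07:30-14:45, 15:40-16:00.
Ulla ∩ Dmitri ∩ Callum ∩ Quinn: 08:50-14:45, 15:40-16:00.
Ulla ∩ Dmitri ∩ Callum ∩ Quinn ∩ Xiulan: 08:50-14:45.
Ulla ∩ Dmitri ∩ Callum ∩ Quinn ∩ Xiulan ∩ Gabriel: 08:50-14:45.
The first common window of at least 40 minutes is 08:50-14:45, so the earliest start is 08:50.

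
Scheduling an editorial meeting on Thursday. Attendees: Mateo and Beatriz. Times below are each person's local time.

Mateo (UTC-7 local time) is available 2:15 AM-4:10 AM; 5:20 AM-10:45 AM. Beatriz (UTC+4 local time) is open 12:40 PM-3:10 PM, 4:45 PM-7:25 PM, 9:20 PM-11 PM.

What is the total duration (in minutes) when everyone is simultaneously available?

Mateo in UTC: 09:15-11:10, 12:20-17:45 (add 7h to convert from UTC-7).
Beatriz in UTC: 08:40-11:10, 12:45-15:25, 17:20-19:00 (subtract 4h to convert from UTC+4).
Mateo ∩ Beatriz: 09:15-11:10, 12:45-15:25, 17:20-17:45.
Those are the intersection windows.
Summing the common windows: 115 + 160 + 25 = 300 minutes.

300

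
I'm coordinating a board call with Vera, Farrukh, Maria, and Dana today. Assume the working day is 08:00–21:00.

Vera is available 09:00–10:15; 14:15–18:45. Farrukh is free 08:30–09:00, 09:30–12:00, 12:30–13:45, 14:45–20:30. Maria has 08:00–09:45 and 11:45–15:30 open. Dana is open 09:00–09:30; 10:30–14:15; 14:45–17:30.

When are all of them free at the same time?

Vera ∩ Farrukh: 09:30-10:15, 14:45-18:45.
Vera ∩ Farrukh ∩ Maria: 09:30-09:45, 14:45-15:30.
Vera ∩ Farrukh ∩ Maria ∩ Dana: 14:45-15:30.
So the common availability across everyone is 14:45-15:30.

14:45-15:30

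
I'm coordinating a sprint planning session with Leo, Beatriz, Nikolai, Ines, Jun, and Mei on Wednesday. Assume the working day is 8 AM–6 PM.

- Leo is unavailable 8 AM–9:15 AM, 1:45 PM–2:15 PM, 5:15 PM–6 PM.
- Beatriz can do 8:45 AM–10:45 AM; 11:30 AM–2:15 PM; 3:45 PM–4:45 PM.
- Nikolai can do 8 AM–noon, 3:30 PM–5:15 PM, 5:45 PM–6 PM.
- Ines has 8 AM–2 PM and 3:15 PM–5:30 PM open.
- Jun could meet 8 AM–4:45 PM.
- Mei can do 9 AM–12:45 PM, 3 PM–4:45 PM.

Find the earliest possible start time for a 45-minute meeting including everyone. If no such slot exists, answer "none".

Leo free: 09:15-13:45, 14:15-17:15 (invert busy blocks within the working day).
Beatriz free: 08:45-10:45, 11:30-14:15, 15:45-16:45.
Nikolai free: 08:00-12:00, 15:30-17:15, 17:45-18:00.
Ines free: 08:00-14:00, 15:15-17:30.
Jun free: 08:00-16:45.
Mei free: 09:00-12:45, 15:00-16:45.
Leo ∩ Beatriz: 09:15-10:45, 11:30-13:45, 15:45-16:45.
Leo ∩ Beatriz ∩ Nikolai: 09:15-10:45, 11:30-12:00, 15:45-16:45.
Leo ∩ Beatriz ∩ Nikolai ∩ Ines: 09:15-10:45, 11:30-12:00, 15:45-16:45.
Leo ∩ Beatriz ∩ Nikolai ∩ Ines ∩ Jun: 09:15-10:45, 11:30-12:00, 15:45-16:45.
Leo ∩ Beatriz ∩ Nikolai ∩ Ines ∩ Jun ∩ Mei: 09:15-10:45, 11:30-12:00, 15:45-16:45.
Those are the intersection windows.
The first common window of at least 45 minutes is 09:15-10:45, so the earliest start is 09:15.

09:15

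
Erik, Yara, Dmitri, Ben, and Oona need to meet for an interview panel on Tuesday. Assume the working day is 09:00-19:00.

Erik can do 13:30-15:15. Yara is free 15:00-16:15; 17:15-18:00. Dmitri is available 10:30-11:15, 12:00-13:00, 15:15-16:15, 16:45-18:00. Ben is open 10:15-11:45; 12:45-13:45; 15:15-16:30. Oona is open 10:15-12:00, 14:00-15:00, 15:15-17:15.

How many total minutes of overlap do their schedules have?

0

Erik ∩ Yara: 15:00-15:15.
Erik ∩ Yara ∩ Dmitri: ∅.
Erik ∩ Yara ∩ Dmitri ∩ Ben: ∅.
Erik ∩ Yara ∩ Dmitri ∩ Ben ∩ Oona: ∅.
There is no time when everyone is free.
There is no common window, so the total is 0 minutes.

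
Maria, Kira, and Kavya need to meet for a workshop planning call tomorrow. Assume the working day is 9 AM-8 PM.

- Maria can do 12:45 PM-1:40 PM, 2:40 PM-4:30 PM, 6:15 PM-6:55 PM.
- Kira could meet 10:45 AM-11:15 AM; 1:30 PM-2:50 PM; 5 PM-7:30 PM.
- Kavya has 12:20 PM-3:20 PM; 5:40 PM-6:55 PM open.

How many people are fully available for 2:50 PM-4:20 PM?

1

Maria can make the full 14:50-16:20 slot — that's 1.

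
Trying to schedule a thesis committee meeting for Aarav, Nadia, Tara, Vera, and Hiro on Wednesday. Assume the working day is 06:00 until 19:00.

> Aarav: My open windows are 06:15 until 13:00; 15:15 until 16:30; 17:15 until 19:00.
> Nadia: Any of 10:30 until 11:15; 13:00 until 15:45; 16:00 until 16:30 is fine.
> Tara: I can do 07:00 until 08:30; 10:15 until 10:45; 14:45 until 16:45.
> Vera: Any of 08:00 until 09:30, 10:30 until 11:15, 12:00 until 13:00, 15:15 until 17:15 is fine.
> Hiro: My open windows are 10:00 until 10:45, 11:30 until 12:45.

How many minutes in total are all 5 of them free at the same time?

15

Aarav ∩ Nadia: 10:30-11:15, 15:15-15:45, 16:00-16:30.
Aarav ∩ Nadia ∩ Tara: 10:30-10:45, 15:15-15:45, 16:00-16:30.
Aarav ∩ Nadia ∩ Tara ∩ Vera: 10:30-10:45, 15:15-15:45, 16:00-16:30.
Aarav ∩ Nadia ∩ Tara ∩ Vera ∩ Hiro: 10:30-10:45.
Those are the intersection windows.
That's a single block of 15 minutes.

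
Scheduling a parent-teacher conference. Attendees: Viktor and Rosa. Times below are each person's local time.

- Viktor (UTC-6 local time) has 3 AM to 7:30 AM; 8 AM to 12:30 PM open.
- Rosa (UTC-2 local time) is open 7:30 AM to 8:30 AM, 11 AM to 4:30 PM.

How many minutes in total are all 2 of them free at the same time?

Viktor in UTC: 09:00-13:30, 14:00-18:30 (add 6h to convert from UTC-6).
Rosa in UTC: 09:30-10:30, 13:00-18:30 (add 2h to convert from UTC-2).
Viktor ∩ Rosa: 09:30-10:30, 13:00-13:30, 14:00-18:30.
Those are the intersection windows.
Summing the common windows: 60 + 30 + 270 = 360 minutes.

360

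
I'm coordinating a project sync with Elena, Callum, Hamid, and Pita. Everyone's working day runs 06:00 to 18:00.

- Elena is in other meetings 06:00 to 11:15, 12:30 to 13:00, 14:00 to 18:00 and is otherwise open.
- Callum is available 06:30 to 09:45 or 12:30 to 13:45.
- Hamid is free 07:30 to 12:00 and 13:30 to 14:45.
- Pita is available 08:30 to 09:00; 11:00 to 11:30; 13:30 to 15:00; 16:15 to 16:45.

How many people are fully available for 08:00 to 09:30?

2

Elena free: 11:15-12:30, 13:00-14:00 (invert busy blocks within the working day).
Callum free: 06:30-09:45, 12:30-13:45.
Hamid free: 07:30-12:00, 13:30-14:45.
Pita free: 08:30-09:00, 11:00-11:30, 13:30-15:00, 16:15-16:45.
Callum and Hamid can make the full 08:00-09:30 slot — that's 2.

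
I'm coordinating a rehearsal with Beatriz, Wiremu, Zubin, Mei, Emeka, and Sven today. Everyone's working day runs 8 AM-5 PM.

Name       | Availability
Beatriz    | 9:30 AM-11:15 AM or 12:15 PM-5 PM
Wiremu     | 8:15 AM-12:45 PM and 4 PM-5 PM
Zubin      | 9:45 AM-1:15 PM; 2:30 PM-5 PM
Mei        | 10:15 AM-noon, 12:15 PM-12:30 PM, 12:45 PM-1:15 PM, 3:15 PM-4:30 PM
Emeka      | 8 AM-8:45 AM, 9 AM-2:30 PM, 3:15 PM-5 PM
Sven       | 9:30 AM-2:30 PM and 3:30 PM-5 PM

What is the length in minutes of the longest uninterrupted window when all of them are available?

60

Beatriz ∩ Wiremu: 09:30-11:15, 12:15-12:45, 16:00-17:00.
Beatriz ∩ Wiremu ∩ Zubin: 09:45-11:15, 12:15-12:45, 16:00-17:00.
Beatriz ∩ Wiremu ∩ Zubin ∩ Mei: 10:15-11:15, 12:15-12:30, 16:00-16:30.
Beatriz ∩ Wiremu ∩ Zubin ∩ Mei ∩ Emeka: 10:15-11:15, 12:15-12:30, 16:00-16:30.
Beatriz ∩ Wiremu ∩ Zubin ∩ Mei ∩ Emeka ∩ Sven: 10:15-11:15, 12:15-12:30, 16:00-16:30.
The longest is 10:15-11:15 at 60 minutes.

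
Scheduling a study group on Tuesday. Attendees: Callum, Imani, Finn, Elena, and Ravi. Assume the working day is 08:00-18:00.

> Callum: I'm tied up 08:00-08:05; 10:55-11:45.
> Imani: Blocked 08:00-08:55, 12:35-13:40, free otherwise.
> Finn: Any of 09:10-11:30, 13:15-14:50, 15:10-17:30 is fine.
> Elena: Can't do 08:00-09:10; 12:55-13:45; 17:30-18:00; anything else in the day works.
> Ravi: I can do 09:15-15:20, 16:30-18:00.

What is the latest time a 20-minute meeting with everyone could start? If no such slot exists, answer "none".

Callum free: 08:05-10:55, 11:45-18:00 (invert busy blocks within the working day).
Imani free: 08:55-12:35, 13:40-18:00 (invert busy blocks within the working day).
Finn free: 09:10-11:30, 13:15-14:50, 15:10-17:30.
Elena free: 09:10-12:55, 13:45-17:30 (invert busy blocks within the working day).
Ravi free: 09:15-15:20, 16:30-18:00.
Callum ∩ Imani: 08:55-10:55, 11:45-12:35, 13:40-18:00.
Callum ∩ Imani ∩ Finn: 09:10-10:55, 13:40-14:50, 15:10-17:30.
Callum ∩ Imani ∩ Finn ∩ Elena: 09:10-10:55, 13:45-14:50, 15:10-17:30.
Callum ∩ Imani ∩ Finn ∩ Elena ∩ Ravi: 09:15-10:55, 13:45-14:50, 15:10-15:20, 16:30-17:30.
The last common window of at least 20 minutes is 16:30-17:30; a 20-minute meeting can start as late as 17:10 and still end by 17:30.

17:10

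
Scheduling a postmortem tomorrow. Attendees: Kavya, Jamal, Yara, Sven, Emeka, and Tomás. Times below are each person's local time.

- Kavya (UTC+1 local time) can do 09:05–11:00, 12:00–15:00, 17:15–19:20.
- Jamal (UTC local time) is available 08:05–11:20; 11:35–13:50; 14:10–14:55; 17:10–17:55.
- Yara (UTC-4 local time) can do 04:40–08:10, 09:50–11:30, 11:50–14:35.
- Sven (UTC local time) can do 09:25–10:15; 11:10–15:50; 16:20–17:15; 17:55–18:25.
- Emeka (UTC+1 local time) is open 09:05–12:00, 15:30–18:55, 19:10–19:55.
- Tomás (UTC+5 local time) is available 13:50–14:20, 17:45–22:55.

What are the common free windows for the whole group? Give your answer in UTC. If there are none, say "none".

Kavya in UTC: 08:05-10:00, 11:00-14:00, 16:15-18:20 (subtract 1h to convert from UTC+1).
Jamal in UTC: 08:05-11:20, 11:35-13:50, 14:10-14:55, 17:10-17:55.
Yara in UTC: 08:40-12:10, 13:50-15:30, 15:50-18:35 (add 4h to convert from UTC-4).
Sven in UTC: 09:25-10:15, 11:10-15:50, 16:20-17:15, 17:55-18:25.
Emeka in UTC: 08:05-11:00, 14:30-17:55, 18:10-18:55 (subtract 1h to convert from UTC+1).
Tomás in UTC: 08:50-09:20, 12:45-17:55 (subtract 5h to convert from UTC+5).
Kavya ∩ Jamal: 08:05-10:00, 11:00-11:20, 11:35-13:50, 17:10-17:55.
Kavya ∩ Jamal ∩ Yara: 08:40-10:00, 11:00-11:20, 11:35-12:10, 17:10-17:55.
Kavya ∩ Jamal ∩ Yara ∩ Sven: 09:25-10:00, 11:10-11:20, 11:35-12:10, 17:10-17:15.
Kavya ∩ Jamal ∩ Yara ∩ Sven ∩ Emeka: 09:25-10:00, 17:10-17:15.
Kavya ∩ Jamal ∩ Yara ∩ Sven ∩ Emeka ∩ Tomás: 17:10-17:15.

17:10-17:15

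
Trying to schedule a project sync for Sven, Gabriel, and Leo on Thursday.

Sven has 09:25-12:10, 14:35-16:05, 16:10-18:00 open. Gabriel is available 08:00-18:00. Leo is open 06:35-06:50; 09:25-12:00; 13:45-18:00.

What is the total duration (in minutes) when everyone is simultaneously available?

355

Sven ∩ Gabriel: 09:25-12:10, 14:35-16:05, 16:10-18:00.
Sven ∩ Gabriel ∩ Leo: 09:25-12:00, 14:35-16:05, 16:10-18:00.
So the common availability across everyone is 09:25-12:00, 14:35-16:05, 16:10-18:00.
Summing the common windows: 155 + 90 + 110 = 355 minutes.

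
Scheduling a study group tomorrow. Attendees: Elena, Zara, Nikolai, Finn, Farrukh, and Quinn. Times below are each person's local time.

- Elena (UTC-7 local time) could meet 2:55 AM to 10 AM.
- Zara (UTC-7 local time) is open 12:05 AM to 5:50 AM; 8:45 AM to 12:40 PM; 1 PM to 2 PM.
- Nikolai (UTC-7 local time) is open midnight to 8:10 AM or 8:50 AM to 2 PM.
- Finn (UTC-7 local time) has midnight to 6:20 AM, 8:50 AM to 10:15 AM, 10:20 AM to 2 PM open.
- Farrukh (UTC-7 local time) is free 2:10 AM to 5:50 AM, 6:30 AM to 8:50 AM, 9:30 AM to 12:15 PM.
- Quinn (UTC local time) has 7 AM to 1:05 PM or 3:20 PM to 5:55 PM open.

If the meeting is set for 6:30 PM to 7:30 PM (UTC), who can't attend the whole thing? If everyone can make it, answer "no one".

Elena, Farrukh, Quinn

Elena in UTC: 09:55-17:00 (add 7h to convert from UTC-7).
Zara in UTC: 07:05-12:50, 15:45-19:40, 20:00-21:00 (add 7h to convert from UTC-7).
Nikolai in UTC: 07:00-15:10, 15:50-21:00 (add 7h to convert from UTC-7).
Finn in UTC: 07:00-13:20, 15:50-17:15, 17:20-21:00 (add 7h to convert from UTC-7).
Farrukh in UTC: 09:10-12:50, 13:30-15:50, 16:30-19:15 (add 7h to convert from UTC-7).
Quinn in UTC: 07:00-13:05, 15:20-17:55.
Elena: not fully free for 18:30-19:30. Zara: free for 18:30-19:30. Nikolai: free for 18:30-19:30. Finn: free for 18:30-19:30. Farrukh: not fully free for 18:30-19:30. Quinn: not fully free for 18:30-19:30.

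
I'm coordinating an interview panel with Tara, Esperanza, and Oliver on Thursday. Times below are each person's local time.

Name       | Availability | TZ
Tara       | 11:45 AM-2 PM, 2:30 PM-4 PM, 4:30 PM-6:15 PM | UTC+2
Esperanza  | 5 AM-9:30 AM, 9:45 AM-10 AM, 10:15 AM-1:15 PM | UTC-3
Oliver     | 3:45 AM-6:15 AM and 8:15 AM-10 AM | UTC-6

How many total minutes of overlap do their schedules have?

225

Tara in UTC: 09:45-12:00, 12:30-14:00, 14:30-16:15 (subtract 2h to convert from UTC+2).
Esperanza in UTC: 08:00-12:30, 12:45-13:00, 13:15-16:15 (add 3h to convert from UTC-3).
Oliver in UTC: 09:45-12:15, 14:15-16:00 (add 6h to convert from UTC-6).
Tara ∩ Esperanza: 09:45-12:00, 12:45-13:00, 13:15-14:00, 14:30-16:15.
Tara ∩ Esperanza ∩ Oliver: 09:45-12:00, 14:30-16:00.
Summing the common windows: 135 + 90 = 225 minutes.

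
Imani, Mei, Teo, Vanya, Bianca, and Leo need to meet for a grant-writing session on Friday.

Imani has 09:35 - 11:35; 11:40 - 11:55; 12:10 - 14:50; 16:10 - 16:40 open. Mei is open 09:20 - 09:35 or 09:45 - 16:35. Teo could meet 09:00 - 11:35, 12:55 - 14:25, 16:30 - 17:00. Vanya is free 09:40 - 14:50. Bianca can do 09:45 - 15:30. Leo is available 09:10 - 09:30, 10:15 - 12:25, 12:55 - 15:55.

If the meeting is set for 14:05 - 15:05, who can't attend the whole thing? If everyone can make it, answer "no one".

Imani: not fully free for 14:05-15:05. Mei: free for 14:05-15:05. Teo: not fully free for 14:05-15:05. Vanya: not fully free for 14:05-15:05. Bianca: free for 14:05-15:05. Leo: free for 14:05-15:05.

Imani, Teo, Vanya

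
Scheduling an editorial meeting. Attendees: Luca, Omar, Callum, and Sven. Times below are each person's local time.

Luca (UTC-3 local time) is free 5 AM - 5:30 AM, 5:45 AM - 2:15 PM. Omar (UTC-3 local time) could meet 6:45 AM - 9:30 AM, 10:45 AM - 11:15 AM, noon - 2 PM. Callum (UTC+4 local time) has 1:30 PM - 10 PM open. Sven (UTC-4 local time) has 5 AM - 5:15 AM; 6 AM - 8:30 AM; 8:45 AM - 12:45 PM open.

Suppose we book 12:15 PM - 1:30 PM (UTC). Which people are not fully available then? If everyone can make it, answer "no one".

Omar, Sven

Luca in UTC: 08:00-08:30, 08:45-17:15 (add 3h to convert from UTC-3).
Omar in UTC: 09:45-12:30, 13:45-14:15, 15:00-17:00 (add 3h to convert from UTC-3).
Callum in UTC: 09:30-18:00 (subtract 4h to convert from UTC+4).
Sven in UTC: 09:00-09:15, 10:00-12:30, 12:45-16:45 (add 4h to convert from UTC-4).
Luca: free for 12:15-13:30. Omar: not fully free for 12:15-13:30. Callum: free for 12:15-13:30. Sven: not fully free for 12:15-13:30.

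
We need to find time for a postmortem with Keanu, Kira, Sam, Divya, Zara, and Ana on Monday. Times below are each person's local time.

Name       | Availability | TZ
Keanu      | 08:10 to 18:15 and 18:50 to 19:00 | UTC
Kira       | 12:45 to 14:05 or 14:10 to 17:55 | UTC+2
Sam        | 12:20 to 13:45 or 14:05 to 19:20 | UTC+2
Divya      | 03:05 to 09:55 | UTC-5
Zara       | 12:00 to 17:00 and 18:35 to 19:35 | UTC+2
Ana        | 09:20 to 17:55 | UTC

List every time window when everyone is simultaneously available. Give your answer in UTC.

10:45-11:45, 12:10-14:55

Keanu in UTC: 08:10-18:15, 18:50-19:00.
Kira in UTC: 10:45-12:05, 12:10-15:55 (subtract 2h to convert from UTC+2).
Sam in UTC: 10:20-11:45, 12:05-17:20 (subtract 2h to convert from UTC+2).
Divya in UTC: 08:05-14:55 (add 5h to convert from UTC-5).
Zara in UTC: 10:00-15:00, 16:35-17:35 (subtract 2h to convert from UTC+2).
Ana in UTC: 09:20-17:55.
Keanu ∩ Kira: 10:45-12:05, 12:10-15:55.
Keanu ∩ Kira ∩ Sam: 10:45-11:45, 12:10-15:55.
Keanu ∩ Kira ∩ Sam ∩ Divya: 10:45-11:45, 12:10-14:55.
Keanu ∩ Kira ∩ Sam ∩ Divya ∩ Zara: 10:45-11:45, 12:10-14:55.
Keanu ∩ Kira ∩ Sam ∩ Divya ∩ Zara ∩ Ana: 10:45-11:45, 12:10-14:55.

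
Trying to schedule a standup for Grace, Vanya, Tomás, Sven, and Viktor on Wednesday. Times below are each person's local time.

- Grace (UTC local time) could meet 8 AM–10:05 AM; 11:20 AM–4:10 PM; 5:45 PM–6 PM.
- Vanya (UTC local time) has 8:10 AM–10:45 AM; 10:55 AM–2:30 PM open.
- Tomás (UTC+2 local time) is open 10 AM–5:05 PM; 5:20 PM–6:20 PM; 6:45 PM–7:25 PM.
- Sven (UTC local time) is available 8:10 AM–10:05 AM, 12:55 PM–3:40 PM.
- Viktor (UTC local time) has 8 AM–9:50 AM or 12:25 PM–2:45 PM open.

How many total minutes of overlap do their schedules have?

195

Grace in UTC: 08:00-10:05, 11:20-16:10, 17:45-18:00.
Vanya in UTC: 08:10-10:45, 10:55-14:30.
Tomás in UTC: 08:00-15:05, 15:20-16:20, 16:45-17:25 (subtract 2h to convert from UTC+2).
Sven in UTC: 08:10-10:05, 12:55-15:40.
Viktor in UTC: 08:00-09:50, 12:25-14:45.
Grace ∩ Vanya: 08:10-10:05, 11:20-14:30.
Grace ∩ Vanya ∩ Tomás: 08:10-10:05, 11:20-14:30.
Grace ∩ Vanya ∩ Tomás ∩ Sven: 08:10-10:05, 12:55-14:30.
Grace ∩ Vanya ∩ Tomás ∩ Sven ∩ Viktor: 08:10-09:50, 12:55-14:30.
Summing the common windows: 100 + 95 = 195 minutes.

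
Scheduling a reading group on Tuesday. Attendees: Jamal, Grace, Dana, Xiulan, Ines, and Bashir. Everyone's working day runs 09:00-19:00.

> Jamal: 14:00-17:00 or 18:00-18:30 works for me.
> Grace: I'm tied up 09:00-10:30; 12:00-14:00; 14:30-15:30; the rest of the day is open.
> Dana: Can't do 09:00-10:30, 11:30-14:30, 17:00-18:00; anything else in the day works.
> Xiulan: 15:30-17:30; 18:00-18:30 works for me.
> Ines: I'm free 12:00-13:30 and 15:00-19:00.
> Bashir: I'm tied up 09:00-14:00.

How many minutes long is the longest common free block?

Jamal free: 14:00-17:00, 18:00-18:30.
Grace free: 10:30-12:00, 14:00-14:30, 15:30-19:00 (invert busy blocks within the working day).
Dana free: 10:30-11:30, 14:30-17:00, 18:00-19:00 (invert busy blocks within the working day).
Xiulan free: 15:30-17:30, 18:00-18:30.
Ines free: 12:00-13:30, 15:00-19:00.
Bashir free: 14:00-19:00 (invert busy blocks within the working day).
Jamal ∩ Grace: 14:00-14:30, 15:30-17:00, 18:00-18:30.
Jamal ∩ Grace ∩ Dana: 15:30-17:00, 18:00-18:30.
Jamal ∩ Grace ∩ Dana ∩ Xiulan: 15:30-17:00, 18:00-18:30.
Jamal ∩ Grace ∩ Dana ∩ Xiulan ∩ Ines: 15:30-17:00, 18:00-18:30.
Jamal ∩ Grace ∩ Dana ∩ Xiulan ∩ Ines ∩ Bashir: 15:30-17:00, 18:00-18:30.
The longest is 15:30-17:00 at 90 minutes.

90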